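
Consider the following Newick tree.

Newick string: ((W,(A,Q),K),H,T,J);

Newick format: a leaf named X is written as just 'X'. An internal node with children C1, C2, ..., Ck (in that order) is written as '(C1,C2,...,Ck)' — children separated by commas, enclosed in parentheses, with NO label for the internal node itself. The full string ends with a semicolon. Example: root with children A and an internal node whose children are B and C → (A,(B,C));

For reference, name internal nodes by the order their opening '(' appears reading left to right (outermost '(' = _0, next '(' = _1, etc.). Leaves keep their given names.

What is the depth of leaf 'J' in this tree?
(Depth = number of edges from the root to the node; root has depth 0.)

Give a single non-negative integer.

Newick: ((W,(A,Q),K),H,T,J);
Naming internals by '(' encounter order: outermost '(' = _0, next = _1, ...
Query node: J
Path from root: _0 -> J
Depth of J: 1 (number of edges from root)

Answer: 1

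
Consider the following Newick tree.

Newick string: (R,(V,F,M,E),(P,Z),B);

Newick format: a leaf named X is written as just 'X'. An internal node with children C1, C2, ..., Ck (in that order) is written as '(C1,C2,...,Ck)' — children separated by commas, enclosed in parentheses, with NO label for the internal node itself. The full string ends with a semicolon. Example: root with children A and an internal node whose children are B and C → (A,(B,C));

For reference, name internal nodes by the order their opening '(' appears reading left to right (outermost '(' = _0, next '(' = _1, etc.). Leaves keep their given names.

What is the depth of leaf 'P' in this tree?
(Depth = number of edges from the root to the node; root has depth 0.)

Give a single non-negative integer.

Newick: (R,(V,F,M,E),(P,Z),B);
Naming internals by '(' encounter order: outermost '(' = _0, next = _1, ...
Query node: P
Path from root: _0 -> _2 -> P
Depth of P: 2 (number of edges from root)

Answer: 2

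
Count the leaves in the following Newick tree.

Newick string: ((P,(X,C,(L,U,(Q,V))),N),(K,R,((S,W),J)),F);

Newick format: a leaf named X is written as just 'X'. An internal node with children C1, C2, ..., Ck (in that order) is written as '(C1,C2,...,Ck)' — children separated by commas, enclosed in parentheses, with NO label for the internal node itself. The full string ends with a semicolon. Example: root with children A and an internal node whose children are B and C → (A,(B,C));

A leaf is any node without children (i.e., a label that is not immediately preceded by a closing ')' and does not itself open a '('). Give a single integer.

Answer: 14

Derivation:
Newick: ((P,(X,C,(L,U,(Q,V))),N),(K,R,((S,W),J)),F);
Scan left-to-right; a leaf is any maximal label run not followed by '(':
  pos 2: leaf 'P' → count = 1
  pos 5: leaf 'X' → count = 2
  pos 7: leaf 'C' → count = 3
  pos 10: leaf 'L' → count = 4
  pos 12: leaf 'U' → count = 5
  pos 15: leaf 'Q' → count = 6
  pos 17: leaf 'V' → count = 7
  pos 22: leaf 'N' → count = 8
  pos 26: leaf 'K' → count = 9
  pos 28: leaf 'R' → count = 10
  pos 32: leaf 'S' → count = 11
  pos 34: leaf 'W' → count = 12
  pos 37: leaf 'J' → count = 13
  pos 41: leaf 'F' → count = 14
Total leaves: 14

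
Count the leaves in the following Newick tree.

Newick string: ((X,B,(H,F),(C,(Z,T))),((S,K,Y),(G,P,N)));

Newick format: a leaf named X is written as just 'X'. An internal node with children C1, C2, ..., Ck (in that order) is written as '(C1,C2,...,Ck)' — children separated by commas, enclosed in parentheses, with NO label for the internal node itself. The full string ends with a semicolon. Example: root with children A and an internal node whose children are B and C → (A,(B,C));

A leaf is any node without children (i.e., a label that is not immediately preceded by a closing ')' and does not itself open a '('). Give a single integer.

Answer: 13

Derivation:
Newick: ((X,B,(H,F),(C,(Z,T))),((S,K,Y),(G,P,N)));
Scan left-to-right; a leaf is any maximal label run not followed by '(':
  pos 2: leaf 'X' → count = 1
  pos 4: leaf 'B' → count = 2
  pos 7: leaf 'H' → count = 3
  pos 9: leaf 'F' → count = 4
  pos 13: leaf 'C' → count = 5
  pos 16: leaf 'Z' → count = 6
  pos 18: leaf 'T' → count = 7
  pos 25: leaf 'S' → count = 8
  pos 27: leaf 'K' → count = 9
  pos 29: leaf 'Y' → count = 10
  pos 33: leaf 'G' → count = 11
  pos 35: leaf 'P' → count = 12
  pos 37: leaf 'N' → count = 13
Total leaves: 13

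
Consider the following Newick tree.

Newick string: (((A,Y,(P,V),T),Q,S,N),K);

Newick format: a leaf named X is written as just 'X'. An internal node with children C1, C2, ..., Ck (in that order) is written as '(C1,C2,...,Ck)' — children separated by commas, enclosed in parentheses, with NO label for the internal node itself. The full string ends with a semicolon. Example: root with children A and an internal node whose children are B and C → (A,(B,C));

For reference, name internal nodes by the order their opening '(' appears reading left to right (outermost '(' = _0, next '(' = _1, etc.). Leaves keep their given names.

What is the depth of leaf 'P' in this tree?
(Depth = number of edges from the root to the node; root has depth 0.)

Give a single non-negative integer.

Answer: 4

Derivation:
Newick: (((A,Y,(P,V),T),Q,S,N),K);
Naming internals by '(' encounter order: outermost '(' = _0, next = _1, ...
Query node: P
Path from root: _0 -> _1 -> _2 -> _3 -> P
Depth of P: 4 (number of edges from root)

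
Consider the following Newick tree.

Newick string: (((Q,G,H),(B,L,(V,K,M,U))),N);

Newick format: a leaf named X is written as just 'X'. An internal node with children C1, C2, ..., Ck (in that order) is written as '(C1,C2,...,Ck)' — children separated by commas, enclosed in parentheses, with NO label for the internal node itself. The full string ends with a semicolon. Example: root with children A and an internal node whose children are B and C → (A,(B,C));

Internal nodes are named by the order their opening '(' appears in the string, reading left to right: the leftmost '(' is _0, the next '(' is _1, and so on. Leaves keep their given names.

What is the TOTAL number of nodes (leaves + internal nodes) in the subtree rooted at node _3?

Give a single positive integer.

Answer: 8

Derivation:
Newick: (((Q,G,H),(B,L,(V,K,M,U))),N);
Locate _3: it is the '(' at position 10 (the 4th '(' reading left to right).
Query: subtree rooted at _3
_3: subtree_size = 1 + 7
  B: subtree_size = 1 + 0
  L: subtree_size = 1 + 0
  _4: subtree_size = 1 + 4
    V: subtree_size = 1 + 0
    K: subtree_size = 1 + 0
    M: subtree_size = 1 + 0
    U: subtree_size = 1 + 0
Total subtree size of _3: 8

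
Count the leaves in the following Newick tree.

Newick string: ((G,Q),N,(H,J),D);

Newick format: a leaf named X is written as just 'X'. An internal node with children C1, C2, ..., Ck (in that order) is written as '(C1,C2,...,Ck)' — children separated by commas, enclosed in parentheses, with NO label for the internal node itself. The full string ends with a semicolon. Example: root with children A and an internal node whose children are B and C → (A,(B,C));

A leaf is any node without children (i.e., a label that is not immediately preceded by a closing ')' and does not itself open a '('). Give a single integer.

Answer: 6

Derivation:
Newick: ((G,Q),N,(H,J),D);
Scan left-to-right; a leaf is any maximal label run not followed by '(':
  pos 2: leaf 'G' → count = 1
  pos 4: leaf 'Q' → count = 2
  pos 7: leaf 'N' → count = 3
  pos 10: leaf 'H' → count = 4
  pos 12: leaf 'J' → count = 5
  pos 15: leaf 'D' → count = 6
Total leaves: 6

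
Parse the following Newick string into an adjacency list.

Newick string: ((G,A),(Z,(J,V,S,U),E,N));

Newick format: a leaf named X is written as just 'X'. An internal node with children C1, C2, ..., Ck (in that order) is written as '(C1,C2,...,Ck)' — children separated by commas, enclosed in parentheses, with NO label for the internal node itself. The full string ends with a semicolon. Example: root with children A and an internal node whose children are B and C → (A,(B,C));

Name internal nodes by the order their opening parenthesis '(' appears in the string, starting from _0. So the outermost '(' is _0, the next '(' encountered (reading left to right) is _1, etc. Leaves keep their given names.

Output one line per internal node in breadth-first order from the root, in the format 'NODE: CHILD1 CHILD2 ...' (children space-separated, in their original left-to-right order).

Input: ((G,A),(Z,(J,V,S,U),E,N));
Scanning left-to-right, naming '(' by encounter order:
  pos 0: '(' -> open internal node _0 (depth 1)
  pos 1: '(' -> open internal node _1 (depth 2)
  pos 5: ')' -> close internal node _1 (now at depth 1)
  pos 7: '(' -> open internal node _2 (depth 2)
  pos 10: '(' -> open internal node _3 (depth 3)
  pos 18: ')' -> close internal node _3 (now at depth 2)
  pos 23: ')' -> close internal node _2 (now at depth 1)
  pos 24: ')' -> close internal node _0 (now at depth 0)
Total internal nodes: 4
BFS adjacency from root:
  _0: _1 _2
  _1: G A
  _2: Z _3 E N
  _3: J V S U

Answer: _0: _1 _2
_1: G A
_2: Z _3 E N
_3: J V S U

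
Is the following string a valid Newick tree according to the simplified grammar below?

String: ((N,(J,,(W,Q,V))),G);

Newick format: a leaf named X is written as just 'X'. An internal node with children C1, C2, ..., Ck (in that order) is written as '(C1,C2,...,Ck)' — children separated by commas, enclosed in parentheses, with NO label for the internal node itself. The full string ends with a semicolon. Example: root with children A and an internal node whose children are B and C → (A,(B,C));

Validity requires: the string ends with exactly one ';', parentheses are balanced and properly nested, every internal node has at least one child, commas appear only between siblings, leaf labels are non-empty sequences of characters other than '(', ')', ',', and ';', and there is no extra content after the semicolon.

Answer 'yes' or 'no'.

Answer: no

Derivation:
Input: ((N,(J,,(W,Q,V))),G);
Paren balance: 4 '(' vs 4 ')' OK
Ends with single ';': True
Full parse: FAILS (empty leaf label at pos 7)
Valid: False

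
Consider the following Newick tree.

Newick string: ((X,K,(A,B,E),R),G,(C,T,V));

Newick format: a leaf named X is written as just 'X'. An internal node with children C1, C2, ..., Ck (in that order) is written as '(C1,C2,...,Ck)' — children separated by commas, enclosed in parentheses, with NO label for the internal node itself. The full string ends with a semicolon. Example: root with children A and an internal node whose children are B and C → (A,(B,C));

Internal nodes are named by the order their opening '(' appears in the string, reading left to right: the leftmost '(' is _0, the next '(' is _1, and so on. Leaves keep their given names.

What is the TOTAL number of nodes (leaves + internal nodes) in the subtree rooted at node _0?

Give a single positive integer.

Newick: ((X,K,(A,B,E),R),G,(C,T,V));
Locate _0: it is the '(' at position 0 (the 1st '(' reading left to right).
Query: subtree rooted at _0
_0: subtree_size = 1 + 13
  _1: subtree_size = 1 + 7
    X: subtree_size = 1 + 0
    K: subtree_size = 1 + 0
    _2: subtree_size = 1 + 3
      A: subtree_size = 1 + 0
      B: subtree_size = 1 + 0
      E: subtree_size = 1 + 0
    R: subtree_size = 1 + 0
  G: subtree_size = 1 + 0
  _3: subtree_size = 1 + 3
    C: subtree_size = 1 + 0
    T: subtree_size = 1 + 0
    V: subtree_size = 1 + 0
Total subtree size of _0: 14

Answer: 14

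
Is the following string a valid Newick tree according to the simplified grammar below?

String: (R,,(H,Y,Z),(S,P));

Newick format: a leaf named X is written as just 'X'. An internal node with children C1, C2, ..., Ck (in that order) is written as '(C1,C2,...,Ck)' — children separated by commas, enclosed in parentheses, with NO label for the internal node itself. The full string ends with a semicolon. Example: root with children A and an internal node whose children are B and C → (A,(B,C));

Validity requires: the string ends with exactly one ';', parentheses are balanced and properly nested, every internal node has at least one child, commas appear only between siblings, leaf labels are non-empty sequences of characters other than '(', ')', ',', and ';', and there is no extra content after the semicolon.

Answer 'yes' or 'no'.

Answer: no

Derivation:
Input: (R,,(H,Y,Z),(S,P));
Paren balance: 3 '(' vs 3 ')' OK
Ends with single ';': True
Full parse: FAILS (empty leaf label at pos 3)
Valid: False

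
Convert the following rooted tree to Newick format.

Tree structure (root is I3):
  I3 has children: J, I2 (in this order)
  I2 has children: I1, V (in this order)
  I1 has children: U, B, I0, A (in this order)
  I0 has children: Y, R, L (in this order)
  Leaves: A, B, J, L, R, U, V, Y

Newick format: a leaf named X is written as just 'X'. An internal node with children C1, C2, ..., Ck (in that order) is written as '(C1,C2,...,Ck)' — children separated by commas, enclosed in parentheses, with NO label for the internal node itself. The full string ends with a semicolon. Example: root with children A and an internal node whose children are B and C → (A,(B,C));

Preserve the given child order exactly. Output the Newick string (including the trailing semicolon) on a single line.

internal I3 with children ['J', 'I2']
  leaf 'J' → 'J'
  internal I2 with children ['I1', 'V']
    internal I1 with children ['U', 'B', 'I0', 'A']
      leaf 'U' → 'U'
      leaf 'B' → 'B'
      internal I0 with children ['Y', 'R', 'L']
        leaf 'Y' → 'Y'
        leaf 'R' → 'R'
        leaf 'L' → 'L'
      → '(Y,R,L)'
      leaf 'A' → 'A'
    → '(U,B,(Y,R,L),A)'
    leaf 'V' → 'V'
  → '((U,B,(Y,R,L),A),V)'
→ '(J,((U,B,(Y,R,L),A),V))'
Final: (J,((U,B,(Y,R,L),A),V));

Answer: (J,((U,B,(Y,R,L),A),V));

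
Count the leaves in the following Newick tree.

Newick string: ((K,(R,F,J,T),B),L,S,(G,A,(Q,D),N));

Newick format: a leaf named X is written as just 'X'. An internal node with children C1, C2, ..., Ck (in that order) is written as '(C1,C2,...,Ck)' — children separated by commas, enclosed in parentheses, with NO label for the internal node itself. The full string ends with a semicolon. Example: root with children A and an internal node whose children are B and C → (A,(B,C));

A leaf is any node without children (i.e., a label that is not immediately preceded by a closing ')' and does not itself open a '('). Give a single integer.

Answer: 13

Derivation:
Newick: ((K,(R,F,J,T),B),L,S,(G,A,(Q,D),N));
Scan left-to-right; a leaf is any maximal label run not followed by '(':
  pos 2: leaf 'K' → count = 1
  pos 5: leaf 'R' → count = 2
  pos 7: leaf 'F' → count = 3
  pos 9: leaf 'J' → count = 4
  pos 11: leaf 'T' → count = 5
  pos 14: leaf 'B' → count = 6
  pos 17: leaf 'L' → count = 7
  pos 19: leaf 'S' → count = 8
  pos 22: leaf 'G' → count = 9
  pos 24: leaf 'A' → count = 10
  pos 27: leaf 'Q' → count = 11
  pos 29: leaf 'D' → count = 12
  pos 32: leaf 'N' → count = 13
Total leaves: 13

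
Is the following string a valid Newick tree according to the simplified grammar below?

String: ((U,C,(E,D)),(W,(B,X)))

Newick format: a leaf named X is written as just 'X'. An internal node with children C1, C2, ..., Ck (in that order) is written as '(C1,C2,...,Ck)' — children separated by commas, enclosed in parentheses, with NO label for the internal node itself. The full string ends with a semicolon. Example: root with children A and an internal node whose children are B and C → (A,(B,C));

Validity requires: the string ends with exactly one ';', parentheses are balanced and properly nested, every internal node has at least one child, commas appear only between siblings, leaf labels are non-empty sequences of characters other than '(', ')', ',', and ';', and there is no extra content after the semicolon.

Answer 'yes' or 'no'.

Input: ((U,C,(E,D)),(W,(B,X)))
Paren balance: 5 '(' vs 5 ')' OK
Ends with single ';': False
Full parse: FAILS (must end with ;)
Valid: False

Answer: no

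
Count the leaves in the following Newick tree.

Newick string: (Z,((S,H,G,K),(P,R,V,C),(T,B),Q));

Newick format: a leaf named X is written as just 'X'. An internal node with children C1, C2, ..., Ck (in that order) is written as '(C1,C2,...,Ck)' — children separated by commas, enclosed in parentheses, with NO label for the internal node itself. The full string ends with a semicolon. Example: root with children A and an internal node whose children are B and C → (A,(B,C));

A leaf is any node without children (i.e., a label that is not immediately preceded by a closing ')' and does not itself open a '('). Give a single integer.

Newick: (Z,((S,H,G,K),(P,R,V,C),(T,B),Q));
Scan left-to-right; a leaf is any maximal label run not followed by '(':
  pos 1: leaf 'Z' → count = 1
  pos 5: leaf 'S' → count = 2
  pos 7: leaf 'H' → count = 3
  pos 9: leaf 'G' → count = 4
  pos 11: leaf 'K' → count = 5
  pos 15: leaf 'P' → count = 6
  pos 17: leaf 'R' → count = 7
  pos 19: leaf 'V' → count = 8
  pos 21: leaf 'C' → count = 9
  pos 25: leaf 'T' → count = 10
  pos 27: leaf 'B' → count = 11
  pos 30: leaf 'Q' → count = 12
Total leaves: 12

Answer: 12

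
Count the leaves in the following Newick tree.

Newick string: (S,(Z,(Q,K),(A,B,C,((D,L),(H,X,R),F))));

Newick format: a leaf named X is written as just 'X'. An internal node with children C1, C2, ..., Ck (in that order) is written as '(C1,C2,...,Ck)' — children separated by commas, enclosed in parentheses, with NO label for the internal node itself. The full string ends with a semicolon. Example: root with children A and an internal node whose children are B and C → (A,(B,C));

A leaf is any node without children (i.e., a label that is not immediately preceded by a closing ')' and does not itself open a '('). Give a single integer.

Newick: (S,(Z,(Q,K),(A,B,C,((D,L),(H,X,R),F))));
Scan left-to-right; a leaf is any maximal label run not followed by '(':
  pos 1: leaf 'S' → count = 1
  pos 4: leaf 'Z' → count = 2
  pos 7: leaf 'Q' → count = 3
  pos 9: leaf 'K' → count = 4
  pos 13: leaf 'A' → count = 5
  pos 15: leaf 'B' → count = 6
  pos 17: leaf 'C' → count = 7
  pos 21: leaf 'D' → count = 8
  pos 23: leaf 'L' → count = 9
  pos 27: leaf 'H' → count = 10
  pos 29: leaf 'X' → count = 11
  pos 31: leaf 'R' → count = 12
  pos 34: leaf 'F' → count = 13
Total leaves: 13

Answer: 13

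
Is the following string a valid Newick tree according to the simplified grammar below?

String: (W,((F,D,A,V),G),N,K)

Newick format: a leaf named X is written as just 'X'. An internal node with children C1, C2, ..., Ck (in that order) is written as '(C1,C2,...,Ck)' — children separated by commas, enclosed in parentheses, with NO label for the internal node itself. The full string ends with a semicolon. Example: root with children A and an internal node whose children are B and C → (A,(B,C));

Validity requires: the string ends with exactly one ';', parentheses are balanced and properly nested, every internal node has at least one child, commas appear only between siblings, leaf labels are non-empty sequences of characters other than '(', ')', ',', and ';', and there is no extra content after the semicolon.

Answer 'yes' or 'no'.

Input: (W,((F,D,A,V),G),N,K)
Paren balance: 3 '(' vs 3 ')' OK
Ends with single ';': False
Full parse: FAILS (must end with ;)
Valid: False

Answer: no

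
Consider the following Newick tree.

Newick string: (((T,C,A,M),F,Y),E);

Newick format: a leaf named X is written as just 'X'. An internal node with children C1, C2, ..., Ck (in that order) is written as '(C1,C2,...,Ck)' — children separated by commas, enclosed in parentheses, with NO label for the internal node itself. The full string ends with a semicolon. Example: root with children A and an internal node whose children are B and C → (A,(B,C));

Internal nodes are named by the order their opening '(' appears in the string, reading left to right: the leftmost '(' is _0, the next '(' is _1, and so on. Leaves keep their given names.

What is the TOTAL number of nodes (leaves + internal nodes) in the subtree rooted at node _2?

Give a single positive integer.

Newick: (((T,C,A,M),F,Y),E);
Locate _2: it is the '(' at position 2 (the 3rd '(' reading left to right).
Query: subtree rooted at _2
_2: subtree_size = 1 + 4
  T: subtree_size = 1 + 0
  C: subtree_size = 1 + 0
  A: subtree_size = 1 + 0
  M: subtree_size = 1 + 0
Total subtree size of _2: 5

Answer: 5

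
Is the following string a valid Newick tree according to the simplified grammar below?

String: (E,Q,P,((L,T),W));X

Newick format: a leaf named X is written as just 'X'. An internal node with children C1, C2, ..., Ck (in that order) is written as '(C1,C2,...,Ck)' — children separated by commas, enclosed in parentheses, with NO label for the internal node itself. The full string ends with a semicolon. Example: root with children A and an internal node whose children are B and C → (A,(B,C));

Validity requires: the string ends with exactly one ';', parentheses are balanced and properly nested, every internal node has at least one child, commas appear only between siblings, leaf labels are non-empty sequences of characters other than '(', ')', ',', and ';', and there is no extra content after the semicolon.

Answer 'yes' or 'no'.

Input: (E,Q,P,((L,T),W));X
Paren balance: 3 '(' vs 3 ')' OK
Ends with single ';': False
Full parse: FAILS (must end with ;)
Valid: False

Answer: no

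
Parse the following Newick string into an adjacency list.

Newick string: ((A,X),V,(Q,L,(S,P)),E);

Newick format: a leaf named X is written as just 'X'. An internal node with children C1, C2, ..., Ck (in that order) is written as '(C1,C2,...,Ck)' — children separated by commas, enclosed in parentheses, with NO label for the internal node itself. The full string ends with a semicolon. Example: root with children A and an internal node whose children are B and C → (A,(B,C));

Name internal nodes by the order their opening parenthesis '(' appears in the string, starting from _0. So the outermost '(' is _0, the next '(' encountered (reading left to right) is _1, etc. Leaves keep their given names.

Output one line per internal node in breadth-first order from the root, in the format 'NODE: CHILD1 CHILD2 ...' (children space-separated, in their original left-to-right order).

Answer: _0: _1 V _2 E
_1: A X
_2: Q L _3
_3: S P

Derivation:
Input: ((A,X),V,(Q,L,(S,P)),E);
Scanning left-to-right, naming '(' by encounter order:
  pos 0: '(' -> open internal node _0 (depth 1)
  pos 1: '(' -> open internal node _1 (depth 2)
  pos 5: ')' -> close internal node _1 (now at depth 1)
  pos 9: '(' -> open internal node _2 (depth 2)
  pos 14: '(' -> open internal node _3 (depth 3)
  pos 18: ')' -> close internal node _3 (now at depth 2)
  pos 19: ')' -> close internal node _2 (now at depth 1)
  pos 22: ')' -> close internal node _0 (now at depth 0)
Total internal nodes: 4
BFS adjacency from root:
  _0: _1 V _2 E
  _1: A X
  _2: Q L _3
  _3: S P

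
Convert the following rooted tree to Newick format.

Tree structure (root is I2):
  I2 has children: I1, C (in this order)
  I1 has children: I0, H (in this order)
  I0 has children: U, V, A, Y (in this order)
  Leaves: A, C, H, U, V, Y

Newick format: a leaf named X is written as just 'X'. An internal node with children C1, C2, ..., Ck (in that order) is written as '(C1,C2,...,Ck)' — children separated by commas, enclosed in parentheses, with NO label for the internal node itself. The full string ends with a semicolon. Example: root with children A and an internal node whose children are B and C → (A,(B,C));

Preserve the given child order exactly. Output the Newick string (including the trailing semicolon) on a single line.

Answer: (((U,V,A,Y),H),C);

Derivation:
internal I2 with children ['I1', 'C']
  internal I1 with children ['I0', 'H']
    internal I0 with children ['U', 'V', 'A', 'Y']
      leaf 'U' → 'U'
      leaf 'V' → 'V'
      leaf 'A' → 'A'
      leaf 'Y' → 'Y'
    → '(U,V,A,Y)'
    leaf 'H' → 'H'
  → '((U,V,A,Y),H)'
  leaf 'C' → 'C'
→ '(((U,V,A,Y),H),C)'
Final: (((U,V,A,Y),H),C);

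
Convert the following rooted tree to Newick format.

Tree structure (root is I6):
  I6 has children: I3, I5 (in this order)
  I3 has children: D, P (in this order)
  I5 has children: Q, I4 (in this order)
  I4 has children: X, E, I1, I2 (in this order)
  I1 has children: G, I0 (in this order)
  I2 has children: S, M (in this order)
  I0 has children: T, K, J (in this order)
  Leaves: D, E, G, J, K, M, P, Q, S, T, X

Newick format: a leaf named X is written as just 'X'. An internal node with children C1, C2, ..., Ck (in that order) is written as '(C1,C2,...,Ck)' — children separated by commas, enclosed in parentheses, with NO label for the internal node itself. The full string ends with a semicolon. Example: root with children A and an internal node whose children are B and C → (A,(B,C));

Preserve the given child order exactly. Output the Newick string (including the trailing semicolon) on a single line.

internal I6 with children ['I3', 'I5']
  internal I3 with children ['D', 'P']
    leaf 'D' → 'D'
    leaf 'P' → 'P'
  → '(D,P)'
  internal I5 with children ['Q', 'I4']
    leaf 'Q' → 'Q'
    internal I4 with children ['X', 'E', 'I1', 'I2']
      leaf 'X' → 'X'
      leaf 'E' → 'E'
      internal I1 with children ['G', 'I0']
        leaf 'G' → 'G'
        internal I0 with children ['T', 'K', 'J']
          leaf 'T' → 'T'
          leaf 'K' → 'K'
          leaf 'J' → 'J'
        → '(T,K,J)'
      → '(G,(T,K,J))'
      internal I2 with children ['S', 'M']
        leaf 'S' → 'S'
        leaf 'M' → 'M'
      → '(S,M)'
    → '(X,E,(G,(T,K,J)),(S,M))'
  → '(Q,(X,E,(G,(T,K,J)),(S,M)))'
→ '((D,P),(Q,(X,E,(G,(T,K,J)),(S,M))))'
Final: ((D,P),(Q,(X,E,(G,(T,K,J)),(S,M))));

Answer: ((D,P),(Q,(X,E,(G,(T,K,J)),(S,M))));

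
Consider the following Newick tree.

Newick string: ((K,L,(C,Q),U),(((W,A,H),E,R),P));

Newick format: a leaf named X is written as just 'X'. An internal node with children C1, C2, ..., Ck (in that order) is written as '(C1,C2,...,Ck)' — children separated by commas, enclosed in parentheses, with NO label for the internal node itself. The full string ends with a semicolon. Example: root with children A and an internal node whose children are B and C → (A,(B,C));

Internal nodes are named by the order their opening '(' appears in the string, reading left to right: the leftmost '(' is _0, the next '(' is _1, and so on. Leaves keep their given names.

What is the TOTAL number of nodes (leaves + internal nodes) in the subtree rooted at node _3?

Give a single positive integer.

Answer: 9

Derivation:
Newick: ((K,L,(C,Q),U),(((W,A,H),E,R),P));
Locate _3: it is the '(' at position 15 (the 4th '(' reading left to right).
Query: subtree rooted at _3
_3: subtree_size = 1 + 8
  _4: subtree_size = 1 + 6
    _5: subtree_size = 1 + 3
      W: subtree_size = 1 + 0
      A: subtree_size = 1 + 0
      H: subtree_size = 1 + 0
    E: subtree_size = 1 + 0
    R: subtree_size = 1 + 0
  P: subtree_size = 1 + 0
Total subtree size of _3: 9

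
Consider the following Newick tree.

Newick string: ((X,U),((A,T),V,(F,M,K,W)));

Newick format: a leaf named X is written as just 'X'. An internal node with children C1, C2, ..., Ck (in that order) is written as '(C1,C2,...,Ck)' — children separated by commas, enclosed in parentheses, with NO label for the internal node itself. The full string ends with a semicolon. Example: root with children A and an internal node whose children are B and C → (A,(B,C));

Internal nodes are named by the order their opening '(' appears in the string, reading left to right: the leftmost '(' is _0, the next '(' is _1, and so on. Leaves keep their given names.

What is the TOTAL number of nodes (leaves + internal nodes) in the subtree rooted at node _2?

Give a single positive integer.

Newick: ((X,U),((A,T),V,(F,M,K,W)));
Locate _2: it is the '(' at position 7 (the 3rd '(' reading left to right).
Query: subtree rooted at _2
_2: subtree_size = 1 + 9
  _3: subtree_size = 1 + 2
    A: subtree_size = 1 + 0
    T: subtree_size = 1 + 0
  V: subtree_size = 1 + 0
  _4: subtree_size = 1 + 4
    F: subtree_size = 1 + 0
    M: subtree_size = 1 + 0
    K: subtree_size = 1 + 0
    W: subtree_size = 1 + 0
Total subtree size of _2: 10

Answer: 10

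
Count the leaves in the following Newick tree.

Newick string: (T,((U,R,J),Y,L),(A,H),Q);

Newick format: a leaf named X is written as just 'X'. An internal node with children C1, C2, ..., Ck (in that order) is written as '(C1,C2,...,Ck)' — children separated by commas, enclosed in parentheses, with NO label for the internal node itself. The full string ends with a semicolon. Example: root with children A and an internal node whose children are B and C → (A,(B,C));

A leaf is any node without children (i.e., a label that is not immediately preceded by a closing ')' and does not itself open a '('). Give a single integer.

Newick: (T,((U,R,J),Y,L),(A,H),Q);
Scan left-to-right; a leaf is any maximal label run not followed by '(':
  pos 1: leaf 'T' → count = 1
  pos 5: leaf 'U' → count = 2
  pos 7: leaf 'R' → count = 3
  pos 9: leaf 'J' → count = 4
  pos 12: leaf 'Y' → count = 5
  pos 14: leaf 'L' → count = 6
  pos 18: leaf 'A' → count = 7
  pos 20: leaf 'H' → count = 8
  pos 23: leaf 'Q' → count = 9
Total leaves: 9

Answer: 9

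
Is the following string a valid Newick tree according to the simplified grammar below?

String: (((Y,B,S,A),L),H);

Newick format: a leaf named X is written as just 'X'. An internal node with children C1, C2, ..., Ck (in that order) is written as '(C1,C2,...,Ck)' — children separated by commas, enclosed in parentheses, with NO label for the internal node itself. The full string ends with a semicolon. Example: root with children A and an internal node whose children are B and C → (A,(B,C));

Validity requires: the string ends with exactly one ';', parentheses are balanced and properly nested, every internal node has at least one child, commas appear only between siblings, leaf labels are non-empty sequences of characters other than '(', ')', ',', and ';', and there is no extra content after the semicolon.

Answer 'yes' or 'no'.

Input: (((Y,B,S,A),L),H);
Paren balance: 3 '(' vs 3 ')' OK
Ends with single ';': True
Full parse: OK
Valid: True

Answer: yes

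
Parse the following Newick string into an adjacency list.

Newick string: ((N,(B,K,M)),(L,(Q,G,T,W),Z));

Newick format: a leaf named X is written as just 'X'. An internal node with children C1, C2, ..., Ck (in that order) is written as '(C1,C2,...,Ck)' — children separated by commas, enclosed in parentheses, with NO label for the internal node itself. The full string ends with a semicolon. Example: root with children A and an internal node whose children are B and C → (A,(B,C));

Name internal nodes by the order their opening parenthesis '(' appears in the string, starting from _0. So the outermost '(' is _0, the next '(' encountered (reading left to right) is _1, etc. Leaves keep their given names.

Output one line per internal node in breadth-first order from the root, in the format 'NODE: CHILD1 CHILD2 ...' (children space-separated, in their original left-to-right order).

Answer: _0: _1 _3
_1: N _2
_3: L _4 Z
_2: B K M
_4: Q G T W

Derivation:
Input: ((N,(B,K,M)),(L,(Q,G,T,W),Z));
Scanning left-to-right, naming '(' by encounter order:
  pos 0: '(' -> open internal node _0 (depth 1)
  pos 1: '(' -> open internal node _1 (depth 2)
  pos 4: '(' -> open internal node _2 (depth 3)
  pos 10: ')' -> close internal node _2 (now at depth 2)
  pos 11: ')' -> close internal node _1 (now at depth 1)
  pos 13: '(' -> open internal node _3 (depth 2)
  pos 16: '(' -> open internal node _4 (depth 3)
  pos 24: ')' -> close internal node _4 (now at depth 2)
  pos 27: ')' -> close internal node _3 (now at depth 1)
  pos 28: ')' -> close internal node _0 (now at depth 0)
Total internal nodes: 5
BFS adjacency from root:
  _0: _1 _3
  _1: N _2
  _3: L _4 Z
  _2: B K M
  _4: Q G T W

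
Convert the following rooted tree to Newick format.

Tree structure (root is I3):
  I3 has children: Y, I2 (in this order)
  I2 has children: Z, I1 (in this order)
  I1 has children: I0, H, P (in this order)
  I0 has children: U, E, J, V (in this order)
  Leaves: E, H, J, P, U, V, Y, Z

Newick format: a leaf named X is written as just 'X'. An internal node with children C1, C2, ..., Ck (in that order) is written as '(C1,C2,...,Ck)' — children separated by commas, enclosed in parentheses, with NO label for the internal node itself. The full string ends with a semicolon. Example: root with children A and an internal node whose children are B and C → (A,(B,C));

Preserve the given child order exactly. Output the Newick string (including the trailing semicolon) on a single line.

Answer: (Y,(Z,((U,E,J,V),H,P)));

Derivation:
internal I3 with children ['Y', 'I2']
  leaf 'Y' → 'Y'
  internal I2 with children ['Z', 'I1']
    leaf 'Z' → 'Z'
    internal I1 with children ['I0', 'H', 'P']
      internal I0 with children ['U', 'E', 'J', 'V']
        leaf 'U' → 'U'
        leaf 'E' → 'E'
        leaf 'J' → 'J'
        leaf 'V' → 'V'
      → '(U,E,J,V)'
      leaf 'H' → 'H'
      leaf 'P' → 'P'
    → '((U,E,J,V),H,P)'
  → '(Z,((U,E,J,V),H,P))'
→ '(Y,(Z,((U,E,J,V),H,P)))'
Final: (Y,(Z,((U,E,J,V),H,P)));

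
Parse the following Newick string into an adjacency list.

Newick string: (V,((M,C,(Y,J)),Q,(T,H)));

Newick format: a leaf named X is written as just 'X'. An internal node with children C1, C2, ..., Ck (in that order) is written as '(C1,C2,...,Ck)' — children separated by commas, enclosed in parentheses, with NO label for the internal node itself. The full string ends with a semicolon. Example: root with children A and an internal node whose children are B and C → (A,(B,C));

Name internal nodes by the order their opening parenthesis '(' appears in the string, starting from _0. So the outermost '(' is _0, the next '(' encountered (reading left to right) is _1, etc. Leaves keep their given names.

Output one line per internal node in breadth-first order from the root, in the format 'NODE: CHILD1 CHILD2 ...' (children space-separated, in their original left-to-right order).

Answer: _0: V _1
_1: _2 Q _4
_2: M C _3
_4: T H
_3: Y J

Derivation:
Input: (V,((M,C,(Y,J)),Q,(T,H)));
Scanning left-to-right, naming '(' by encounter order:
  pos 0: '(' -> open internal node _0 (depth 1)
  pos 3: '(' -> open internal node _1 (depth 2)
  pos 4: '(' -> open internal node _2 (depth 3)
  pos 9: '(' -> open internal node _3 (depth 4)
  pos 13: ')' -> close internal node _3 (now at depth 3)
  pos 14: ')' -> close internal node _2 (now at depth 2)
  pos 18: '(' -> open internal node _4 (depth 3)
  pos 22: ')' -> close internal node _4 (now at depth 2)
  pos 23: ')' -> close internal node _1 (now at depth 1)
  pos 24: ')' -> close internal node _0 (now at depth 0)
Total internal nodes: 5
BFS adjacency from root:
  _0: V _1
  _1: _2 Q _4
  _2: M C _3
  _4: T H
  _3: Y J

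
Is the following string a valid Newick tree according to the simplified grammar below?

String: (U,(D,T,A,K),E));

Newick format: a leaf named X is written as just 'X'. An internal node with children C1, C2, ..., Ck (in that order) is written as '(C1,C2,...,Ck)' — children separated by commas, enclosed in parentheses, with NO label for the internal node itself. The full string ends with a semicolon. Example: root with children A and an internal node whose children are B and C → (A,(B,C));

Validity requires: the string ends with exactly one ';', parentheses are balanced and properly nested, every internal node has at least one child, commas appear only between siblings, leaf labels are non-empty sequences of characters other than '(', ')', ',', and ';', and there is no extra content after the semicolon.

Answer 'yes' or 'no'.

Input: (U,(D,T,A,K),E));
Paren balance: 2 '(' vs 3 ')' MISMATCH
Ends with single ';': True
Full parse: FAILS (extra content after tree at pos 15)
Valid: False

Answer: no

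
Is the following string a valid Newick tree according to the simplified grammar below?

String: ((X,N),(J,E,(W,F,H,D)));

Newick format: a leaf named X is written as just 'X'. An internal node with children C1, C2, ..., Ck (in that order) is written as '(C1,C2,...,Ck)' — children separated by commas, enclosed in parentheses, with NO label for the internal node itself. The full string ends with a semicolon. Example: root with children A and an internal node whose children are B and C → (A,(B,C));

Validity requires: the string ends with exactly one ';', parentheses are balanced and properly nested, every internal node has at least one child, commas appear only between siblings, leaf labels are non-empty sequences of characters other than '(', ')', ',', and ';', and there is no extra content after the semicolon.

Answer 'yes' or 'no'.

Answer: yes

Derivation:
Input: ((X,N),(J,E,(W,F,H,D)));
Paren balance: 4 '(' vs 4 ')' OK
Ends with single ';': True
Full parse: OK
Valid: True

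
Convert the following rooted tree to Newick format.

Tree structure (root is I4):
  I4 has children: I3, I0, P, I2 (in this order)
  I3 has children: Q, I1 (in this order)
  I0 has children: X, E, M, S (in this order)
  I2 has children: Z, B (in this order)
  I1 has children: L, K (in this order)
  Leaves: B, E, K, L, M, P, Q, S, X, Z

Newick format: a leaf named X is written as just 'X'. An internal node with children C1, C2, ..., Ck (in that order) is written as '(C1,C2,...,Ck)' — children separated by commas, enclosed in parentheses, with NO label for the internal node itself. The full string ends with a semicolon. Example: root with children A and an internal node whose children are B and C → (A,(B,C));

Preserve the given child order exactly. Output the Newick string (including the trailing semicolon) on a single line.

internal I4 with children ['I3', 'I0', 'P', 'I2']
  internal I3 with children ['Q', 'I1']
    leaf 'Q' → 'Q'
    internal I1 with children ['L', 'K']
      leaf 'L' → 'L'
      leaf 'K' → 'K'
    → '(L,K)'
  → '(Q,(L,K))'
  internal I0 with children ['X', 'E', 'M', 'S']
    leaf 'X' → 'X'
    leaf 'E' → 'E'
    leaf 'M' → 'M'
    leaf 'S' → 'S'
  → '(X,E,M,S)'
  leaf 'P' → 'P'
  internal I2 with children ['Z', 'B']
    leaf 'Z' → 'Z'
    leaf 'B' → 'B'
  → '(Z,B)'
→ '((Q,(L,K)),(X,E,M,S),P,(Z,B))'
Final: ((Q,(L,K)),(X,E,M,S),P,(Z,B));

Answer: ((Q,(L,K)),(X,E,M,S),P,(Z,B));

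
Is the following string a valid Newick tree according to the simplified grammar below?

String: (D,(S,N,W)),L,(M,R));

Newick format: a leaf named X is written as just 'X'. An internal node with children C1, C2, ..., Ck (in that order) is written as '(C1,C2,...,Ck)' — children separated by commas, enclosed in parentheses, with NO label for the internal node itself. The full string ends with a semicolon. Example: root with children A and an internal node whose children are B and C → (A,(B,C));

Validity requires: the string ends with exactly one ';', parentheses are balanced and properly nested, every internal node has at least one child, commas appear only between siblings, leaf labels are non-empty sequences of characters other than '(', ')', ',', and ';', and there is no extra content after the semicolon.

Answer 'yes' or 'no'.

Input: (D,(S,N,W)),L,(M,R));
Paren balance: 3 '(' vs 4 ')' MISMATCH
Ends with single ';': True
Full parse: FAILS (extra content after tree at pos 11)
Valid: False

Answer: no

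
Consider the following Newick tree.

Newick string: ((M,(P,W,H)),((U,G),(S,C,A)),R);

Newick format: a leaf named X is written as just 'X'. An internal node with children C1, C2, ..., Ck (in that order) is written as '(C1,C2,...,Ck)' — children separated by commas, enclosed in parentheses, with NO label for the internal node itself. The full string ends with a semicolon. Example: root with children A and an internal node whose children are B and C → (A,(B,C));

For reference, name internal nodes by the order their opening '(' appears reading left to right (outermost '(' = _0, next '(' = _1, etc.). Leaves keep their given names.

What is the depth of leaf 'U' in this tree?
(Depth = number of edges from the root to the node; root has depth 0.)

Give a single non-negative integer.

Answer: 3

Derivation:
Newick: ((M,(P,W,H)),((U,G),(S,C,A)),R);
Naming internals by '(' encounter order: outermost '(' = _0, next = _1, ...
Query node: U
Path from root: _0 -> _3 -> _4 -> U
Depth of U: 3 (number of edges from root)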